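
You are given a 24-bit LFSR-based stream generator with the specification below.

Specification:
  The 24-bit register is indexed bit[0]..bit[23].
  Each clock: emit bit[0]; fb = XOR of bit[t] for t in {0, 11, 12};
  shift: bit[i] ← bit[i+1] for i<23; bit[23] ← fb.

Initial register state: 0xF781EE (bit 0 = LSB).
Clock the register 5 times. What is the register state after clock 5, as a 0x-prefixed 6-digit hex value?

0x37BC0F

reg_0 = 0xF781EE
clock 1: out=0, reg = 0x7BC0F7
clock 2: out=1, reg = 0xBDE07B
clock 3: out=1, reg = 0xDEF03D
clock 4: out=1, reg = 0x6F781E
clock 5: out=0, reg = 0x37BC0F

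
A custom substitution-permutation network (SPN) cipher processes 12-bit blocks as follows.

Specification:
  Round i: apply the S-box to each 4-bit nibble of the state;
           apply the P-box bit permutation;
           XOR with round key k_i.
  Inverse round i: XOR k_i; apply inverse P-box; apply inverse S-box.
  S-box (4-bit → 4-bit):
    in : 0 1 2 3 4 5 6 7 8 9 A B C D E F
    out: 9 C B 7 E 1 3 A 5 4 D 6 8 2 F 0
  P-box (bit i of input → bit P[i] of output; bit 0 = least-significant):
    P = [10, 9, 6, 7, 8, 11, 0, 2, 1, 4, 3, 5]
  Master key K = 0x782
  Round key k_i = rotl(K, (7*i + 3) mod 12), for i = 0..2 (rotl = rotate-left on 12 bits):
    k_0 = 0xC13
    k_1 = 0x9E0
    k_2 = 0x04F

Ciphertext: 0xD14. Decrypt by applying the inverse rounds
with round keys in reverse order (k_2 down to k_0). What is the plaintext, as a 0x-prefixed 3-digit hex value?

s_0 = ciphertext = 0xD14
s_1 = InvRound(s_0, k_2) = 0x338
s_2 = InvRound(s_1, k_1) = 0xBD4
s_3 = InvRound(s_2, k_0) = 0x5AE

0x5AE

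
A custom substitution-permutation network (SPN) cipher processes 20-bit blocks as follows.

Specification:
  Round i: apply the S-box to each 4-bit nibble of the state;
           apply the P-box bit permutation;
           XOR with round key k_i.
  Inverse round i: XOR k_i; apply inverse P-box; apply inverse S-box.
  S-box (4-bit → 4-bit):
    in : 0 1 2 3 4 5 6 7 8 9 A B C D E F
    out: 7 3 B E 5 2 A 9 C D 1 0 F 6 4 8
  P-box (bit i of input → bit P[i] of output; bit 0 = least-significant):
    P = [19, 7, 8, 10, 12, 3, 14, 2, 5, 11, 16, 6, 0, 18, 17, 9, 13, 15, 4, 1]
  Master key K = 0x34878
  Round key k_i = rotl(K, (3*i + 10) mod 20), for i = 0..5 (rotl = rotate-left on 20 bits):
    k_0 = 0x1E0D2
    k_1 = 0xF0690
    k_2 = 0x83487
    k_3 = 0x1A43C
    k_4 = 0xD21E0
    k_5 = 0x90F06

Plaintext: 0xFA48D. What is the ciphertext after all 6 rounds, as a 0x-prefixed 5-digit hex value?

s_0 = plaintext = 0xFA48D
s_1 = Round(s_0, k_0) = 0x0A175
s_2 = Round(s_1, k_1) = 0xFBE25
s_3 = Round(s_2, k_2) = 0x92409
s_4 = Round(s_3, k_3) = 0xCD307
s_5 = Round(s_4, k_4) = 0x2DDBA
s_6 = Round(s_5, k_5) = 0x6A704

0x6A704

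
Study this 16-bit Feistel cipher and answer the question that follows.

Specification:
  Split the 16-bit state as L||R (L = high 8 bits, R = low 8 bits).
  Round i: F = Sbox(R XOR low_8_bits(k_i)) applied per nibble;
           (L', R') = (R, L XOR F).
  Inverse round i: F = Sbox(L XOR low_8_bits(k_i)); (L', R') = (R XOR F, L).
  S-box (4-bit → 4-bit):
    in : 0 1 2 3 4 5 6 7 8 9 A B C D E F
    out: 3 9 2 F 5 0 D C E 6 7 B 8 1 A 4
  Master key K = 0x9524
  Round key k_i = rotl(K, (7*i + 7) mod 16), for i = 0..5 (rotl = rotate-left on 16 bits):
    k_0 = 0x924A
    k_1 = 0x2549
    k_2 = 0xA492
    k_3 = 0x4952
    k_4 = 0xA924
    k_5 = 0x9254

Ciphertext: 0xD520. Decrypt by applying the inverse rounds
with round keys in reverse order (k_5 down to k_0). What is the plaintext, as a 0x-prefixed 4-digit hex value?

s_0 = ciphertext = 0xD520
s_1 = InvRound(s_0, k_5) = 0xC9D5
s_2 = InvRound(s_1, k_4) = 0x74C9
s_3 = InvRound(s_2, k_3) = 0xE474
s_4 = InvRound(s_3, k_2) = 0xB9E4
s_5 = InvRound(s_4, k_1) = 0xA7B9
s_6 = InvRound(s_5, k_0) = 0x18A7

0x18A7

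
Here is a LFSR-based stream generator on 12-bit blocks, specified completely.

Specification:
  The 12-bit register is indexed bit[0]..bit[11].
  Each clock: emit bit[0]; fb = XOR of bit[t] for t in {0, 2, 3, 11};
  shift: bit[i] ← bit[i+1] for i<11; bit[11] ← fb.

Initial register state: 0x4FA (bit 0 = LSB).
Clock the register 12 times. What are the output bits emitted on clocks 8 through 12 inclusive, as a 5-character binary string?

reg_0 = 0x4FA
clock 1: out=0, reg = 0xA7D
clock 2: out=1, reg = 0x53E
clock 3: out=0, reg = 0x29F
clock 4: out=1, reg = 0x94F
clock 5: out=1, reg = 0x4A7
clock 6: out=1, reg = 0x253
clock 7: out=1, reg = 0x929
clock 8: out=1, reg = 0xC94
clock 9: out=0, reg = 0x64A
clock 10: out=0, reg = 0xB25
clock 11: out=1, reg = 0xD92
clock 12: out=0, reg = 0xEC9

10010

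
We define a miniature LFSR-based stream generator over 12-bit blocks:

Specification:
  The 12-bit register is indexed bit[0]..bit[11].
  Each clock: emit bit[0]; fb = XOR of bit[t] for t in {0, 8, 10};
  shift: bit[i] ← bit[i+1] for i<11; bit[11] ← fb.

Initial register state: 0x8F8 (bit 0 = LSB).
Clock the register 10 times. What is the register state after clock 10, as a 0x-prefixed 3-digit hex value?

reg_0 = 0x8F8
clock 1: out=0, reg = 0x47C
clock 2: out=0, reg = 0xA3E
clock 3: out=0, reg = 0x51F
clock 4: out=1, reg = 0xA8F
clock 5: out=1, reg = 0xD47
clock 6: out=1, reg = 0xEA3
clock 7: out=1, reg = 0x751
clock 8: out=1, reg = 0xBA8
clock 9: out=0, reg = 0xDD4
clock 10: out=0, reg = 0x6EA

0x6EA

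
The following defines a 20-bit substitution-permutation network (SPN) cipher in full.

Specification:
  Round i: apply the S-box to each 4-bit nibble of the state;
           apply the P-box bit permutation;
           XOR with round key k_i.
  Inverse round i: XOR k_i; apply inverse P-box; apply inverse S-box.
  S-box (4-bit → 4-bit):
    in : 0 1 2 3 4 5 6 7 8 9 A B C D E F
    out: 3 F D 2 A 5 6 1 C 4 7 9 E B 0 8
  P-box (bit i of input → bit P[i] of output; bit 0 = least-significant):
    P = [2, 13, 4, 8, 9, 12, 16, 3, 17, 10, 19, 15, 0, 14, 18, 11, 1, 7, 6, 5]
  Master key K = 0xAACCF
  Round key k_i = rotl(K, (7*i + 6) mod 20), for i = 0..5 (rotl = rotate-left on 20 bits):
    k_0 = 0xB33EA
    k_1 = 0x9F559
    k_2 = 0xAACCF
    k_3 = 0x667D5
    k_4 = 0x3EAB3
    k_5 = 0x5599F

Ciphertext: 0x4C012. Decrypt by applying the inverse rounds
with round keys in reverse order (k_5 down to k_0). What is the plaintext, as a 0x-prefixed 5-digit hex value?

s_0 = ciphertext = 0x4C012
s_1 = InvRound(s_0, k_5) = 0x3BFCB
s_2 = InvRound(s_1, k_4) = 0x83348
s_3 = InvRound(s_2, k_3) = 0x3AA45
s_4 = InvRound(s_3, k_2) = 0x0E62E
s_5 = InvRound(s_4, k_1) = 0x279A2
s_6 = InvRound(s_5, k_0) = 0x9492E

0x9492E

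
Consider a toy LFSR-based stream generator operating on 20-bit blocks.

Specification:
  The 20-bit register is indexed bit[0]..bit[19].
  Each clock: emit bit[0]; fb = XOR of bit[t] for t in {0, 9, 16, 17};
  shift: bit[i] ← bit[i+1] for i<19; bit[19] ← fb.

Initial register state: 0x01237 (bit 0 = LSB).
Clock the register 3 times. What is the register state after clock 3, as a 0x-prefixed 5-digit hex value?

0xC0246

reg_0 = 0x01237
clock 1: out=1, reg = 0x0091B
clock 2: out=1, reg = 0x8048D
clock 3: out=1, reg = 0xC0246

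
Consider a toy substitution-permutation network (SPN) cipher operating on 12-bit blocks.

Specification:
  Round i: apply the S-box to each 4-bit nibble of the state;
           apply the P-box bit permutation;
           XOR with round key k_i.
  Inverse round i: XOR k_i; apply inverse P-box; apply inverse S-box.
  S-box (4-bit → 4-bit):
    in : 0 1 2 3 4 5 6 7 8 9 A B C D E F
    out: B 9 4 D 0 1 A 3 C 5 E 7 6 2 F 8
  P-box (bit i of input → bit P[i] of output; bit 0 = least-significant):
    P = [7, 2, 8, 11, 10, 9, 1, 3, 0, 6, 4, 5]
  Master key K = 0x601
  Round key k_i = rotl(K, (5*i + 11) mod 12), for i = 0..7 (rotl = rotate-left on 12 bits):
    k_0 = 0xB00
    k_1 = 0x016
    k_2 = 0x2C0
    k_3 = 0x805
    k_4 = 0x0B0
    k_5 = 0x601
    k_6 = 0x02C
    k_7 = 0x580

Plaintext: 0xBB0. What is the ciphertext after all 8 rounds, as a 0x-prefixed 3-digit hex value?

0xD7A

s_0 = plaintext = 0xBB0
s_1 = Round(s_0, k_0) = 0x5D7
s_2 = Round(s_1, k_1) = 0x293
s_3 = Round(s_2, k_2) = 0xF52
s_4 = Round(s_3, k_3) = 0xD25
s_5 = Round(s_4, k_4) = 0x072
s_6 = Round(s_5, k_5) = 0x160
s_7 = Round(s_6, k_6) = 0xA81
s_8 = Round(s_7, k_7) = 0xD7A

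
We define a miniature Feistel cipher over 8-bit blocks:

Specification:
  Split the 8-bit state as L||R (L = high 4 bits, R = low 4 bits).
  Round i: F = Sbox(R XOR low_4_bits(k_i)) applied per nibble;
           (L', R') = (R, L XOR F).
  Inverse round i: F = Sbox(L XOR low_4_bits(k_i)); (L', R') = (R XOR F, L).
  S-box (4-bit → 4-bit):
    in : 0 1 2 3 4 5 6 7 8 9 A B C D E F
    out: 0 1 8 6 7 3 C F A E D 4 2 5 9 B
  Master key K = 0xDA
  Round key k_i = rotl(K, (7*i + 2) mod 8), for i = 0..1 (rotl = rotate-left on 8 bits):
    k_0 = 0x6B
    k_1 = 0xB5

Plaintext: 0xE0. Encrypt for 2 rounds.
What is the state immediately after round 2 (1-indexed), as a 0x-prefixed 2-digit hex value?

s_0 = plaintext = 0xE0
s_1 = Round(s_0, k_0) = 0x0A
s_2 = Round(s_1, k_1) = 0xAB

0xAB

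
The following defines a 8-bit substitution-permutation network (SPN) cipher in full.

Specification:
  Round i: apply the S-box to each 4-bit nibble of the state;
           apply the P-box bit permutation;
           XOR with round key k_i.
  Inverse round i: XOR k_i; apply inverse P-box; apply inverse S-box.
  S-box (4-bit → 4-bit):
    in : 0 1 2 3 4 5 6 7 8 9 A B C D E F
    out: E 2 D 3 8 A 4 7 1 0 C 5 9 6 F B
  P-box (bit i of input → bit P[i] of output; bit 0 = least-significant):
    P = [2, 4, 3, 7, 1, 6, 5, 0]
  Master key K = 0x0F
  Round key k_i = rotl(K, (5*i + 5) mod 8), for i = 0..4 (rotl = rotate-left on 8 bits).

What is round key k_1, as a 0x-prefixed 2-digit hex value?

K = 0x0F
k_0 = rotl(K, (5*0+5) mod 8) = rotl(K, 5) = 0xE1
k_1 = rotl(K, (5*1+5) mod 8) = rotl(K, 2) = 0x3C

0x3C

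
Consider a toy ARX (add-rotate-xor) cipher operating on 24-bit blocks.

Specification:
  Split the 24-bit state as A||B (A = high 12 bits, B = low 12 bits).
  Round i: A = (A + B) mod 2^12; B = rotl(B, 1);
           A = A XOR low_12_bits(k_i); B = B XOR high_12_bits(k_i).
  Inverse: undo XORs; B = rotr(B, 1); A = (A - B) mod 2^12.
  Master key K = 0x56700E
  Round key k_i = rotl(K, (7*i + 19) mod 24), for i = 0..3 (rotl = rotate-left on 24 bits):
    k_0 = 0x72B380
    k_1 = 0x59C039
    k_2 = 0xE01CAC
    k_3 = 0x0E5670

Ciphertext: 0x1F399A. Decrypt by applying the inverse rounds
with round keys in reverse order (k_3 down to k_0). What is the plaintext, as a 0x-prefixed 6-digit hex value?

s_0 = ciphertext = 0x1F399A
s_1 = InvRound(s_0, k_3) = 0xAC4CBF
s_2 = InvRound(s_1, k_2) = 0x50915F
s_3 = InvRound(s_2, k_1) = 0xACFA61
s_4 = InvRound(s_3, k_0) = 0x2AA6A5

0x2AA6A5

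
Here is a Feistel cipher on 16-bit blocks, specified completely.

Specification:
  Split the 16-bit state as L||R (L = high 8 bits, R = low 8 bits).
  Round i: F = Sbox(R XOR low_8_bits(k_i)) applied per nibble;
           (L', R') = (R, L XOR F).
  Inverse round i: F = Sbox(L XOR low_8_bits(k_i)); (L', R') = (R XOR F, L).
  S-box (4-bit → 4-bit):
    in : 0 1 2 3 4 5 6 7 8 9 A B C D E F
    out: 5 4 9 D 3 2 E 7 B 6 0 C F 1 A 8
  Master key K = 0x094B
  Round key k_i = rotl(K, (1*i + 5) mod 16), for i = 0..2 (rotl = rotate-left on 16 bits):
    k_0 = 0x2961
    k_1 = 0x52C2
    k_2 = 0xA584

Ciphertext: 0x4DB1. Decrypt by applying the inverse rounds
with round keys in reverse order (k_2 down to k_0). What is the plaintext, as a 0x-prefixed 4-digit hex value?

0x2DFF

s_0 = ciphertext = 0x4DB1
s_1 = InvRound(s_0, k_2) = 0x474D
s_2 = InvRound(s_1, k_1) = 0xFF47
s_3 = InvRound(s_2, k_0) = 0x2DFF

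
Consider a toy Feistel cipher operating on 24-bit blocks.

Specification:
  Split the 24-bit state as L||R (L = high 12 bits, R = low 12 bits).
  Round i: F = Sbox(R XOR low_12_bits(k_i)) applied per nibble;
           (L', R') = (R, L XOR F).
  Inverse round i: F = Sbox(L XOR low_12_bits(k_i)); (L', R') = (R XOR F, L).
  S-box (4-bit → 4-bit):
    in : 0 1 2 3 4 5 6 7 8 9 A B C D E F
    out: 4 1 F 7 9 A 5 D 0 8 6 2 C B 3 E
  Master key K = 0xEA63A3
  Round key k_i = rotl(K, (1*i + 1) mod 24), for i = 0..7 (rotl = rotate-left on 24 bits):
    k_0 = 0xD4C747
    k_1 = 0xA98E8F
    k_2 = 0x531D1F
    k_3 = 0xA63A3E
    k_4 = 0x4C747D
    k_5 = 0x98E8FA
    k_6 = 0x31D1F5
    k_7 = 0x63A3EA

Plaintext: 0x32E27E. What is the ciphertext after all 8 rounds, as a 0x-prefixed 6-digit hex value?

s_0 = plaintext = 0x32E27E
s_1 = Round(s_0, k_0) = 0x27E956
s_2 = Round(s_1, k_1) = 0x956FC6
s_3 = Round(s_2, k_2) = 0xFC66EE
s_4 = Round(s_3, k_3) = 0x6EE372
s_5 = Round(s_4, k_4) = 0x372BA0
s_6 = Round(s_5, k_5) = 0xBA04D4
s_7 = Round(s_6, k_6) = 0x4D4151
s_8 = Round(s_7, k_7) = 0x151BF6

0x151BF6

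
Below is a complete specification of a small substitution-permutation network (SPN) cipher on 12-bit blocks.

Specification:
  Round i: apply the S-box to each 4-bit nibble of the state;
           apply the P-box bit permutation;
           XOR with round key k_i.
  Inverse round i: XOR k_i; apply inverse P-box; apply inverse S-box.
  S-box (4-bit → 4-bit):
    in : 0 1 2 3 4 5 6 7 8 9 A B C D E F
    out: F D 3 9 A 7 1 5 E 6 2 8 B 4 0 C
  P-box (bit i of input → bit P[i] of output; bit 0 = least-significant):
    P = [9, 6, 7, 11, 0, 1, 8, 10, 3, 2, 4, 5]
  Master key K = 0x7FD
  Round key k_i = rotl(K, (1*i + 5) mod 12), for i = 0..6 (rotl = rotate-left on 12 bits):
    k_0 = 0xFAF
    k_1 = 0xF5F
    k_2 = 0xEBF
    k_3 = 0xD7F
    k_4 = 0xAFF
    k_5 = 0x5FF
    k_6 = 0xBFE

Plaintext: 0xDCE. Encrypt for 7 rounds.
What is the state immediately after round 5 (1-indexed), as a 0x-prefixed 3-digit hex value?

0x13A

s_0 = plaintext = 0xDCE
s_1 = Round(s_0, k_0) = 0xBBC
s_2 = Round(s_1, k_1) = 0x13F
s_3 = Round(s_2, k_2) = 0x206
s_4 = Round(s_3, k_3) = 0xA70
s_5 = Round(s_4, k_4) = 0x13A
s_6 = Round(s_5, k_5) = 0x186
s_7 = Round(s_6, k_6) = 0xCC4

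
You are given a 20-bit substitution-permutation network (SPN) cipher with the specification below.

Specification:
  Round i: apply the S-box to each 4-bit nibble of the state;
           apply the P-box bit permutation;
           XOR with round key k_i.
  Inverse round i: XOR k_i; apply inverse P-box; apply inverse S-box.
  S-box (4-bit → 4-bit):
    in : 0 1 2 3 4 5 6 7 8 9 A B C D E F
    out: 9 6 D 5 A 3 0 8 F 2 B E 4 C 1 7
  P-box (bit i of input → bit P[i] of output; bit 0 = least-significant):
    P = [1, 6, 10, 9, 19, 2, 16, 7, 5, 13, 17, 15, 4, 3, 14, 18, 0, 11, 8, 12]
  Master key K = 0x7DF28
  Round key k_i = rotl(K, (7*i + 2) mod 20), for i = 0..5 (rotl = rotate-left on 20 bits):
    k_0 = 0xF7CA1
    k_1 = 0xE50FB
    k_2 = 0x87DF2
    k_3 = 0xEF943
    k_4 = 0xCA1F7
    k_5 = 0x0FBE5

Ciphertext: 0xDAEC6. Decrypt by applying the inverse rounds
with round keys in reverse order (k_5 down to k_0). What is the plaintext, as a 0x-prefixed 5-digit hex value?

s_0 = ciphertext = 0xDAEC6
s_1 = InvRound(s_0, k_5) = 0x2DE33
s_2 = InvRound(s_1, k_4) = 0xBD1AB
s_3 = InvRound(s_2, k_3) = 0x945D9
s_4 = InvRound(s_3, k_2) = 0xA95CE
s_5 = InvRound(s_4, k_1) = 0x3209C
s_6 = InvRound(s_5, k_0) = 0xA8E5C

0xA8E5C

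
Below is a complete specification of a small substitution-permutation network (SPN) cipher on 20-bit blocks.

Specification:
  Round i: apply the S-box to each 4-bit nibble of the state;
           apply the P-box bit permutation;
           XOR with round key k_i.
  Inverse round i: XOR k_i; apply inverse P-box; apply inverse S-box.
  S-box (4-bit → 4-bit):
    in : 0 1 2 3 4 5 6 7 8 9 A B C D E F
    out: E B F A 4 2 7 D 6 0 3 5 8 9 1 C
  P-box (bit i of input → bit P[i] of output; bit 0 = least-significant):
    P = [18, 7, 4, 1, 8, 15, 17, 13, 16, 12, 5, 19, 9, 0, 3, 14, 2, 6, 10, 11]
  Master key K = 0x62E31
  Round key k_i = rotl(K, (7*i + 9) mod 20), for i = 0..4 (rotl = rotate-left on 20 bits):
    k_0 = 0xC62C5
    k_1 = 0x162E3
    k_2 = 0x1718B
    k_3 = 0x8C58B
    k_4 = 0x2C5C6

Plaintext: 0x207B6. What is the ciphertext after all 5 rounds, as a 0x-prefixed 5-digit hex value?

s_0 = plaintext = 0x207B6
s_1 = Round(s_0, k_0) = 0x32F38
s_2 = Round(s_1, k_1) = 0x9881A
s_3 = Round(s_2, k_2) = 0x5C022
s_4 = Round(s_3, k_3) = 0x63479
s_5 = Round(s_4, k_4) = 0x0A0A3

0x0A0A3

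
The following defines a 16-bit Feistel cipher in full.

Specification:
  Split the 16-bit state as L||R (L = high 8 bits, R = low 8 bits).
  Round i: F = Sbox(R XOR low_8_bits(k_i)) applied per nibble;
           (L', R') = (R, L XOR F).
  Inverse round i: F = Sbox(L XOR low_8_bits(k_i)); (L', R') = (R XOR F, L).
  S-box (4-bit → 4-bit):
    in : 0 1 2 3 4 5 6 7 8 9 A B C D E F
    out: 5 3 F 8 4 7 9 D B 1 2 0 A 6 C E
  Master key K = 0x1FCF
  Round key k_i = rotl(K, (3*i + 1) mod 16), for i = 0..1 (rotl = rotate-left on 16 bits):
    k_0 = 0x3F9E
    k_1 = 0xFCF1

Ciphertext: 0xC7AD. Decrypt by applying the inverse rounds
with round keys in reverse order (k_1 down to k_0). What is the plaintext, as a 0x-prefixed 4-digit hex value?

s_0 = ciphertext = 0xC7AD
s_1 = InvRound(s_0, k_1) = 0x24C7
s_2 = InvRound(s_1, k_0) = 0xC524

0xC524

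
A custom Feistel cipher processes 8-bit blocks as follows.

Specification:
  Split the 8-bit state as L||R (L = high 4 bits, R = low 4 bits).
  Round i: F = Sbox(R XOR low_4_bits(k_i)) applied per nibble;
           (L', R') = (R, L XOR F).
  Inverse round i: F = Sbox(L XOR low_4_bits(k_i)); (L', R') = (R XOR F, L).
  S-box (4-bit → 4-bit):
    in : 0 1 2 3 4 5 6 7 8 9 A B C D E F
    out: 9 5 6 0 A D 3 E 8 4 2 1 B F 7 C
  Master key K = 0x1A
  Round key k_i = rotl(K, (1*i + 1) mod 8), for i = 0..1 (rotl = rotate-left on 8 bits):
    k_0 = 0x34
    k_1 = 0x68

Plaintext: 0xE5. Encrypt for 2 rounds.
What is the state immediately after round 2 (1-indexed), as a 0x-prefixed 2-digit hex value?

0xB5

s_0 = plaintext = 0xE5
s_1 = Round(s_0, k_0) = 0x5B
s_2 = Round(s_1, k_1) = 0xB5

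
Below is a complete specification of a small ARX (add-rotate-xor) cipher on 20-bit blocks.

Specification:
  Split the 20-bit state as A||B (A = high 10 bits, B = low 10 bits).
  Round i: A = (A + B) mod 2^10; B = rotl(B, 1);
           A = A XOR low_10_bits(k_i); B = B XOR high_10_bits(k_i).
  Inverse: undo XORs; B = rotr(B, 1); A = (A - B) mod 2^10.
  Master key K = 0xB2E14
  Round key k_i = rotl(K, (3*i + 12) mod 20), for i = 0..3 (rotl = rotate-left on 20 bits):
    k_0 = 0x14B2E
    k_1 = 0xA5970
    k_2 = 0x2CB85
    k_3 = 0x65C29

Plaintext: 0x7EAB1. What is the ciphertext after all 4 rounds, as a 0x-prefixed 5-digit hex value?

s_0 = plaintext = 0x7EAB1
s_1 = Round(s_0, k_0) = 0xE1531
s_2 = Round(s_1, k_1) = 0x718F4
s_3 = Round(s_2, k_2) = 0x4FD5A
s_4 = Round(s_3, k_3) = 0xAC323

0xAC323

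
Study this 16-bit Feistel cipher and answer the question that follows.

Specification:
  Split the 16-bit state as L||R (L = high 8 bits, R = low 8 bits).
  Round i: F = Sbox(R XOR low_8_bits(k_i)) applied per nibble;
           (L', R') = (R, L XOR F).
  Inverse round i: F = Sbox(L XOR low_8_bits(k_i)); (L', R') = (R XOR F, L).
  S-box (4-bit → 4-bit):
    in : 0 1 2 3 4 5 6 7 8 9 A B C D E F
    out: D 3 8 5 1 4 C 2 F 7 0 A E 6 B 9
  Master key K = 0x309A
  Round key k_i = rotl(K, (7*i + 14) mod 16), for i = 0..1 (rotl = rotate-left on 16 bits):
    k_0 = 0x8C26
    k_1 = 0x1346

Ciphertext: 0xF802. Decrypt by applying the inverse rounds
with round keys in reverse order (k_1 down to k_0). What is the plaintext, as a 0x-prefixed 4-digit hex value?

s_0 = ciphertext = 0xF802
s_1 = InvRound(s_0, k_1) = 0xA9F8
s_2 = InvRound(s_1, k_0) = 0x01A9

0x01A9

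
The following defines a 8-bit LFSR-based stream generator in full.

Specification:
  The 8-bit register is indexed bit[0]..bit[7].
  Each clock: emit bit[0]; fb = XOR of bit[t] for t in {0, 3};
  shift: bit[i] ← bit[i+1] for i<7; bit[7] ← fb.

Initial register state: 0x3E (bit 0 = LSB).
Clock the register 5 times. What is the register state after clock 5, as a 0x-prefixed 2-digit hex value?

0xC9

reg_0 = 0x3E
clock 1: out=0, reg = 0x9F
clock 2: out=1, reg = 0x4F
clock 3: out=1, reg = 0x27
clock 4: out=1, reg = 0x93
clock 5: out=1, reg = 0xC9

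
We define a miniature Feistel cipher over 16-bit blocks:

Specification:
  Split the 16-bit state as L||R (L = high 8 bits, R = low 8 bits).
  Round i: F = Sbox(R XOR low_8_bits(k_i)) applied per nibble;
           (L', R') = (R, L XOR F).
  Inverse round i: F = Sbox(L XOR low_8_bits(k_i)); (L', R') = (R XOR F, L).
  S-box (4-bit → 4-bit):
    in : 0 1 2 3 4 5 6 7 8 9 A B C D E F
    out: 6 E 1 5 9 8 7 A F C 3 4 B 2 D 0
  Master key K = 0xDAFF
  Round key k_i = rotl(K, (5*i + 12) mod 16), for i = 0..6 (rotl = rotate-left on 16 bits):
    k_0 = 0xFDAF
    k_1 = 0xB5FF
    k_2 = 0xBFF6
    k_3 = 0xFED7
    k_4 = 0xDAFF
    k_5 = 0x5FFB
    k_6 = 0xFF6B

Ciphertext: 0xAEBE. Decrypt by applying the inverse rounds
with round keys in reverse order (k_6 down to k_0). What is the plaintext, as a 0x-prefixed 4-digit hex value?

0xC1A9

s_0 = ciphertext = 0xAEBE
s_1 = InvRound(s_0, k_6) = 0x06AE
s_2 = InvRound(s_1, k_5) = 0xAC06
s_3 = InvRound(s_2, k_4) = 0x83AC
s_4 = InvRound(s_3, k_3) = 0x2583
s_5 = InvRound(s_4, k_2) = 0xA625
s_6 = InvRound(s_5, k_1) = 0xA9A6
s_7 = InvRound(s_6, k_0) = 0xC1A9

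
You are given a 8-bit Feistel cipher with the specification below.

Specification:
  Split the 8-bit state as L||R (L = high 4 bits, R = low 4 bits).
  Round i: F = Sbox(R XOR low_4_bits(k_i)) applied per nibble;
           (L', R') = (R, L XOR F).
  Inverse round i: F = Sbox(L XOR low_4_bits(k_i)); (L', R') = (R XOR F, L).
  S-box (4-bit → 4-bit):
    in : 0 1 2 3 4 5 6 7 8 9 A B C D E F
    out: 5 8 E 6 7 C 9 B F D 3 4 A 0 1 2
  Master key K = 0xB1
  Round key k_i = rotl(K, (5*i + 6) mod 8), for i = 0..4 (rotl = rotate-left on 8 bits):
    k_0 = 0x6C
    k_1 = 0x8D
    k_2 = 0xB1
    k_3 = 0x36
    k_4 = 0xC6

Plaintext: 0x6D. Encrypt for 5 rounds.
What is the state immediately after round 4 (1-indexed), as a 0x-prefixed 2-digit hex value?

0xDF

s_0 = plaintext = 0x6D
s_1 = Round(s_0, k_0) = 0xDE
s_2 = Round(s_1, k_1) = 0xEB
s_3 = Round(s_2, k_2) = 0xBD
s_4 = Round(s_3, k_3) = 0xDF
s_5 = Round(s_4, k_4) = 0xF0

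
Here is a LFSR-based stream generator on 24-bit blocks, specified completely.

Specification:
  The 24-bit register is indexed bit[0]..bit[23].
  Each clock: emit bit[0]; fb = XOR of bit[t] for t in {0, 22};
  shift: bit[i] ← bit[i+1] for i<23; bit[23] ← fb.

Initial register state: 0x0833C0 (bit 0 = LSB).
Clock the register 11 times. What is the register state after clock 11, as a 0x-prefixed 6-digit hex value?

reg_0 = 0x0833C0
clock 1: out=0, reg = 0x0419E0
clock 2: out=0, reg = 0x020CF0
clock 3: out=0, reg = 0x010678
clock 4: out=0, reg = 0x00833C
clock 5: out=0, reg = 0x00419E
clock 6: out=0, reg = 0x0020CF
clock 7: out=1, reg = 0x801067
clock 8: out=1, reg = 0xC00833
clock 9: out=1, reg = 0x600419
clock 10: out=1, reg = 0x30020C
clock 11: out=0, reg = 0x180106

0x180106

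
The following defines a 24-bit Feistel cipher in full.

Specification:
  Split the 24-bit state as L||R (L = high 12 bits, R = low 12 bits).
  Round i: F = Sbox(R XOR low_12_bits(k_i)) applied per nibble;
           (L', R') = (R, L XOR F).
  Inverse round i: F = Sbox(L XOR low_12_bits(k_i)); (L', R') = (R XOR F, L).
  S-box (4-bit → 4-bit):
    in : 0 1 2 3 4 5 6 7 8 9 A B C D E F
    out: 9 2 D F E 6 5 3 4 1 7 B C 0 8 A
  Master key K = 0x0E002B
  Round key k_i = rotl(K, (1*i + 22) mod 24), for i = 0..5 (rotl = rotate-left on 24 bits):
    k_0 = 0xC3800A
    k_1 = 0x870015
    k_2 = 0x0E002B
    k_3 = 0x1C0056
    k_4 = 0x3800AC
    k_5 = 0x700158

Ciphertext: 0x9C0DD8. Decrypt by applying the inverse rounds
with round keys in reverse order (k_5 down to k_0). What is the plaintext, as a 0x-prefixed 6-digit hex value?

0x91096A

s_0 = ciphertext = 0x9C0DD8
s_1 = InvRound(s_0, k_5) = 0x9CC9C0
s_2 = InvRound(s_1, k_4) = 0x8999CC
s_3 = InvRound(s_2, k_3) = 0xD06899
s_4 = InvRound(s_3, k_2) = 0x849D06
s_5 = InvRound(s_4, k_1) = 0x96A849
s_6 = InvRound(s_5, k_0) = 0x91096A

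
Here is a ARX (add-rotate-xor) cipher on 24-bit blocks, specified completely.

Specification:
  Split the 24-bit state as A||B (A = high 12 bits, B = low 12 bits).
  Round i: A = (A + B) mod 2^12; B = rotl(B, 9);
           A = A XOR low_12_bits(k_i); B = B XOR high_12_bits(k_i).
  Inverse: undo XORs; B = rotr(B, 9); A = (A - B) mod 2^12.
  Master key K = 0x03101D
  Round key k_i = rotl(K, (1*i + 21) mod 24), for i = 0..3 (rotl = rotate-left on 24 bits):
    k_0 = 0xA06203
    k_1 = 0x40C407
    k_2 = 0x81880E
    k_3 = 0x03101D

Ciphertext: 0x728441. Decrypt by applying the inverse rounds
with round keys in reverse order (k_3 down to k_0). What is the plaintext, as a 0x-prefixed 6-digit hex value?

s_0 = ciphertext = 0x728441
s_1 = InvRound(s_0, k_3) = 0x3B3382
s_2 = InvRound(s_1, k_2) = 0xEE8CD5
s_3 = InvRound(s_2, k_1) = 0x4236CC
s_4 = InvRound(s_3, k_0) = 0xFCA656

0xFCA656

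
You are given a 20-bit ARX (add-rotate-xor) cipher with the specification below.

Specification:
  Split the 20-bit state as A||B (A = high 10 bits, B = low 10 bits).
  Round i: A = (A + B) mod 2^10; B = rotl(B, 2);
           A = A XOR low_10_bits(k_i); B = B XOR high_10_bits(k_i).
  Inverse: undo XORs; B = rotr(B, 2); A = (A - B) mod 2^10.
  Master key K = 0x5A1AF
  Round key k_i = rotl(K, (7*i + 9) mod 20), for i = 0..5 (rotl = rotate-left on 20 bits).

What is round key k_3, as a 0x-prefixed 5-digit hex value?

0x6BD68

K = 0x5A1AF
k_0 = rotl(K, (7*0+9) mod 20) = rotl(K, 9) = 0x35EB4
k_1 = rotl(K, (7*1+9) mod 20) = rotl(K, 16) = 0xF5A1A
k_2 = rotl(K, (7*2+9) mod 20) = rotl(K, 3) = 0xD0D7A
k_3 = rotl(K, (7*3+9) mod 20) = rotl(K, 10) = 0x6BD68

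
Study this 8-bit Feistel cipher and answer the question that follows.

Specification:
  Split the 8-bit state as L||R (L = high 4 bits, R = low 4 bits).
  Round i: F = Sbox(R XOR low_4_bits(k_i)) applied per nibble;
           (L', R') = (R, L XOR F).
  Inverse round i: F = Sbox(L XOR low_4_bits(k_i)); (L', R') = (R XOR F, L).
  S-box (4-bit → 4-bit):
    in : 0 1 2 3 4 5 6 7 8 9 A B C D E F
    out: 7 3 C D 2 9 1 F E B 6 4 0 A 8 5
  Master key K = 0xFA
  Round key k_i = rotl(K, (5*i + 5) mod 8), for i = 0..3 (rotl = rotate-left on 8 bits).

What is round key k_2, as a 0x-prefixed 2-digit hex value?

0x7D

K = 0xFA
k_0 = rotl(K, (5*0+5) mod 8) = rotl(K, 5) = 0x5F
k_1 = rotl(K, (5*1+5) mod 8) = rotl(K, 2) = 0xEB
k_2 = rotl(K, (5*2+5) mod 8) = rotl(K, 7) = 0x7D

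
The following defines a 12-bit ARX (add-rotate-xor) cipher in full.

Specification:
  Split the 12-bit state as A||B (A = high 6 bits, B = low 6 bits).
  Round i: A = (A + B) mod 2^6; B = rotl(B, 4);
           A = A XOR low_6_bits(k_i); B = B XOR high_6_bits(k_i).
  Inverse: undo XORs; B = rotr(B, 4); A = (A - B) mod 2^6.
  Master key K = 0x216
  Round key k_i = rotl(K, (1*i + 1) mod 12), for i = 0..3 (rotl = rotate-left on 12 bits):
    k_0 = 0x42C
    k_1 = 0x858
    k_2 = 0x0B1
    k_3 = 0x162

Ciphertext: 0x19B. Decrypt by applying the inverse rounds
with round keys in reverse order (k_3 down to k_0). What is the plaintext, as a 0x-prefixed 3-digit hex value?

0xD62

s_0 = ciphertext = 0x19B
s_1 = InvRound(s_0, k_3) = 0xAF9
s_2 = InvRound(s_1, k_2) = 0xAEF
s_3 = InvRound(s_2, k_1) = 0xEF8
s_4 = InvRound(s_3, k_0) = 0xD62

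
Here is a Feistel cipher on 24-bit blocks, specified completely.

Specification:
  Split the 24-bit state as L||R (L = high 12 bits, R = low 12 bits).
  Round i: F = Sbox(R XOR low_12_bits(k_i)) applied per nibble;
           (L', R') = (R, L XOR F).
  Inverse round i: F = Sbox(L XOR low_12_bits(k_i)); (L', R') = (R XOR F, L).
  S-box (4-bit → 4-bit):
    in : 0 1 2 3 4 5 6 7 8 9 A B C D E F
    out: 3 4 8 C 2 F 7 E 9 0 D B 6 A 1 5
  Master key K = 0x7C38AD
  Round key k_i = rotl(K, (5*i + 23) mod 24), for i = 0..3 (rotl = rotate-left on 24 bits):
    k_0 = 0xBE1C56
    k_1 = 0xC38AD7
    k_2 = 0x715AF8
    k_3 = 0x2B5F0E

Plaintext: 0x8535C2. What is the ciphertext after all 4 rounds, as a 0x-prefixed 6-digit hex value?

s_0 = plaintext = 0x8535C2
s_1 = Round(s_0, k_0) = 0x5C2851
s_2 = Round(s_1, k_1) = 0x851D55
s_3 = Round(s_2, k_2) = 0xD5568B
s_4 = Round(s_3, k_3) = 0x68BDCA

0x68BDCA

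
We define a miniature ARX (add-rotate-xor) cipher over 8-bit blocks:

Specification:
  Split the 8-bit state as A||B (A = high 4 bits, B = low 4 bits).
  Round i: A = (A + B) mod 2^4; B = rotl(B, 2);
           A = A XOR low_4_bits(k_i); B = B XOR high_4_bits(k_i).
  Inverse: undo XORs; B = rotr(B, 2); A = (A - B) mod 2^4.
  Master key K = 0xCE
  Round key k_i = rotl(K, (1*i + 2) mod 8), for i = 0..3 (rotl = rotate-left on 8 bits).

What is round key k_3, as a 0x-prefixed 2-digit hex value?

K = 0xCE
k_0 = rotl(K, (1*0+2) mod 8) = rotl(K, 2) = 0x3B
k_1 = rotl(K, (1*1+2) mod 8) = rotl(K, 3) = 0x76
k_2 = rotl(K, (1*2+2) mod 8) = rotl(K, 4) = 0xEC
k_3 = rotl(K, (1*3+2) mod 8) = rotl(K, 5) = 0xD9

0xD9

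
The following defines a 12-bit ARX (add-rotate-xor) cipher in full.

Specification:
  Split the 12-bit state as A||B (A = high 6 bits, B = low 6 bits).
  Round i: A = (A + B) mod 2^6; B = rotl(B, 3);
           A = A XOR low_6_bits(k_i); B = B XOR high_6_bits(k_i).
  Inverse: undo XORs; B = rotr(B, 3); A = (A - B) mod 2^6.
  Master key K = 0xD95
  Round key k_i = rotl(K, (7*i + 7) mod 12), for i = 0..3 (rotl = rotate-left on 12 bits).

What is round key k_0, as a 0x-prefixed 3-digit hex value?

0xAEC

K = 0xD95
k_0 = rotl(K, (7*0+7) mod 12) = rotl(K, 7) = 0xAEC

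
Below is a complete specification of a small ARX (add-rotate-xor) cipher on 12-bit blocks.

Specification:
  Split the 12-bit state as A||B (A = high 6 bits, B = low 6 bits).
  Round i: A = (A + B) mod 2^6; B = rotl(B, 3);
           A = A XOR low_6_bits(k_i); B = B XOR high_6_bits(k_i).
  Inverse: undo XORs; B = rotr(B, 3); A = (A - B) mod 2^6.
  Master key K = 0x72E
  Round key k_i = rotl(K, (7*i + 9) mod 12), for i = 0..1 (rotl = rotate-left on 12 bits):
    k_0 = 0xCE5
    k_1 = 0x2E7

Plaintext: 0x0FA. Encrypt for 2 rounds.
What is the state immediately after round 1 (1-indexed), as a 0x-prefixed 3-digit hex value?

0x624

s_0 = plaintext = 0x0FA
s_1 = Round(s_0, k_0) = 0x624
s_2 = Round(s_1, k_1) = 0x6EF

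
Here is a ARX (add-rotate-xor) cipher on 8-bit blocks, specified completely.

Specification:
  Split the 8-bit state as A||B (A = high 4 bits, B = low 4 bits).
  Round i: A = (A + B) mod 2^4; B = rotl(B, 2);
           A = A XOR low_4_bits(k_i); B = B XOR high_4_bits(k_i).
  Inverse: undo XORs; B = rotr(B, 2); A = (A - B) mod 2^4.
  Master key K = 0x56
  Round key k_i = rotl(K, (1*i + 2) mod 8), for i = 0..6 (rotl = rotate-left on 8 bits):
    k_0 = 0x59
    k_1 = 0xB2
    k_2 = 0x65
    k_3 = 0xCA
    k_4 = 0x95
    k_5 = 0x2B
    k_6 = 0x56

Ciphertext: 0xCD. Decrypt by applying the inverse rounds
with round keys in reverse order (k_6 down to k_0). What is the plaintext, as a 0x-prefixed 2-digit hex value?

s_0 = ciphertext = 0xCD
s_1 = InvRound(s_0, k_6) = 0x82
s_2 = InvRound(s_1, k_5) = 0x30
s_3 = InvRound(s_2, k_4) = 0x06
s_4 = InvRound(s_3, k_3) = 0x0A
s_5 = InvRound(s_4, k_2) = 0x23
s_6 = InvRound(s_5, k_1) = 0xE2
s_7 = InvRound(s_6, k_0) = 0xAD

0xAD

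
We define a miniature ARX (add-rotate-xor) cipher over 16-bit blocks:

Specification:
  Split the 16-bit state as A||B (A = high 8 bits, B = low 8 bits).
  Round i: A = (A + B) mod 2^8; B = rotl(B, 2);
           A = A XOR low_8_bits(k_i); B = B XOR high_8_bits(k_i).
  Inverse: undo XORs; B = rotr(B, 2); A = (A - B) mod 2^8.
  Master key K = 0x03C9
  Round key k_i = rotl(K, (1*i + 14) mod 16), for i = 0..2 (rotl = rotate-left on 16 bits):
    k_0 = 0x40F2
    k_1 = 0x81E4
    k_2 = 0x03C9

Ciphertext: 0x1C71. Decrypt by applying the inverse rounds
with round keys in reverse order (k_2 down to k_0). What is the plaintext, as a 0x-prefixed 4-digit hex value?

0xA3C1

s_0 = ciphertext = 0x1C71
s_1 = InvRound(s_0, k_2) = 0x399C
s_2 = InvRound(s_1, k_1) = 0x9647
s_3 = InvRound(s_2, k_0) = 0xA3C1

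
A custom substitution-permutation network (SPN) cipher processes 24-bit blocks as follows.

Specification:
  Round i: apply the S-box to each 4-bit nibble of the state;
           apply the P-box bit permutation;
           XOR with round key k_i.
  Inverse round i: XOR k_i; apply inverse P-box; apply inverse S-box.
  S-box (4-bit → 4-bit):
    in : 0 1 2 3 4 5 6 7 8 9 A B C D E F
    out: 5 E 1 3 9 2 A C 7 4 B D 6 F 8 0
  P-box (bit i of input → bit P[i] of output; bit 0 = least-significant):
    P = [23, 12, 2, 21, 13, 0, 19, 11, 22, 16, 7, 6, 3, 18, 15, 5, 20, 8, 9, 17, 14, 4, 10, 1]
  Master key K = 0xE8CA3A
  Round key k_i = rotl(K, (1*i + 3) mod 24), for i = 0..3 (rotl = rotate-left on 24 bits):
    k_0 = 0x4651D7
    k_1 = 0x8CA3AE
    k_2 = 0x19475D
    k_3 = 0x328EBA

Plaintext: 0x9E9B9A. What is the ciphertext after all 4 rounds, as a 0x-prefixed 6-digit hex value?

0x918726

s_0 = plaintext = 0x9E9B9A
s_1 = Round(s_0, k_0) = 0xACC517
s_2 = Round(s_1, k_1) = 0xA168B9
s_3 = Round(s_2, k_2) = 0x562CEB
s_4 = Round(s_3, k_3) = 0x918726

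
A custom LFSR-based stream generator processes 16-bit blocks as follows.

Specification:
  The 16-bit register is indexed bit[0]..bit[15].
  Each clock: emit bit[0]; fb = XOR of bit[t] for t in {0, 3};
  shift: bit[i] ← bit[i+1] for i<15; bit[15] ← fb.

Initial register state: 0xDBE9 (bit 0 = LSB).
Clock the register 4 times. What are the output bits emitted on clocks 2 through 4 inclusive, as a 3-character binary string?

reg_0 = 0xDBE9
clock 1: out=1, reg = 0x6DF4
clock 2: out=0, reg = 0x36FA
clock 3: out=0, reg = 0x9B7D
clock 4: out=1, reg = 0x4DBE

001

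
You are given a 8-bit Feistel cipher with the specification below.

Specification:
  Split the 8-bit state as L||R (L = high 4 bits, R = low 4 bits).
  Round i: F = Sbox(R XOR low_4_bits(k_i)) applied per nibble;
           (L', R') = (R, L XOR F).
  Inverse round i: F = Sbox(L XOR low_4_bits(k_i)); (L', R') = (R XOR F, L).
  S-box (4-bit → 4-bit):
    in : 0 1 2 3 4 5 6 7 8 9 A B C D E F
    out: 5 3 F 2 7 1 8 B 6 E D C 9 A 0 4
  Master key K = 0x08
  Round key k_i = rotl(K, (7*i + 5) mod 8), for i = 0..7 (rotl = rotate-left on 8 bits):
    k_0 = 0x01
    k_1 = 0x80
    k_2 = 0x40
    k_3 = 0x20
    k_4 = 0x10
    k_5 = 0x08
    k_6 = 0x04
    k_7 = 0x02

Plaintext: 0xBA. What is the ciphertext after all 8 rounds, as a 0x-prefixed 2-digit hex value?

0xD5

s_0 = plaintext = 0xBA
s_1 = Round(s_0, k_0) = 0xA7
s_2 = Round(s_1, k_1) = 0x71
s_3 = Round(s_2, k_2) = 0x14
s_4 = Round(s_3, k_3) = 0x46
s_5 = Round(s_4, k_4) = 0x6C
s_6 = Round(s_5, k_5) = 0xC1
s_7 = Round(s_6, k_6) = 0x1D
s_8 = Round(s_7, k_7) = 0xD5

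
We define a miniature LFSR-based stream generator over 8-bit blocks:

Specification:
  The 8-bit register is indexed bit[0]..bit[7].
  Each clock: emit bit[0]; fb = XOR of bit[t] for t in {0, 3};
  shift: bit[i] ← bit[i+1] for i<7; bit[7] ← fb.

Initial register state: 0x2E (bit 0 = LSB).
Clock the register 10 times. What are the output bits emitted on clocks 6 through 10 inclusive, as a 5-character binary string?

10011

reg_0 = 0x2E
clock 1: out=0, reg = 0x97
clock 2: out=1, reg = 0xCB
clock 3: out=1, reg = 0x65
clock 4: out=1, reg = 0xB2
clock 5: out=0, reg = 0x59
clock 6: out=1, reg = 0x2C
clock 7: out=0, reg = 0x96
clock 8: out=0, reg = 0x4B
clock 9: out=1, reg = 0x25
clock 10: out=1, reg = 0x92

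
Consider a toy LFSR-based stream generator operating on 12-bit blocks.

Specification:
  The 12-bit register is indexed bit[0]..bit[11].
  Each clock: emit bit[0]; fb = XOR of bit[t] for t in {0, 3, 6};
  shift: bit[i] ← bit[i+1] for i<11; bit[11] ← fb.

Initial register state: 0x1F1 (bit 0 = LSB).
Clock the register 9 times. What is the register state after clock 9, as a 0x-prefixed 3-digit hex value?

reg_0 = 0x1F1
clock 1: out=1, reg = 0x0F8
clock 2: out=0, reg = 0x07C
clock 3: out=0, reg = 0x03E
clock 4: out=0, reg = 0x81F
clock 5: out=1, reg = 0x40F
clock 6: out=1, reg = 0x207
clock 7: out=1, reg = 0x903
clock 8: out=1, reg = 0xC81
clock 9: out=1, reg = 0xE40

0xE40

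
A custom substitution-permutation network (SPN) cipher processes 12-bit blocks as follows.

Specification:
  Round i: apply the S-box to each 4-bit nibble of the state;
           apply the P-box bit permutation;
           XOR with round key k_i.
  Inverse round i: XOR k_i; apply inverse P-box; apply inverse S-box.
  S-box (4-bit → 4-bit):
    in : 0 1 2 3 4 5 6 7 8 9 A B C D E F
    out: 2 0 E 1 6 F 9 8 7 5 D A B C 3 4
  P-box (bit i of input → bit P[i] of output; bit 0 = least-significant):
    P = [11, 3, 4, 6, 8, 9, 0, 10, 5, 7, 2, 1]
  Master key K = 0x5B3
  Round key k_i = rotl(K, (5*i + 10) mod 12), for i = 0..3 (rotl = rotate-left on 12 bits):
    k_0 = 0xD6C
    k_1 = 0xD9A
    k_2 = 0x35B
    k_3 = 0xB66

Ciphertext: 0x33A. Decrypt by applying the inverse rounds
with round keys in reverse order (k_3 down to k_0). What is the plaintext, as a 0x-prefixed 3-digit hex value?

0x6F5

s_0 = ciphertext = 0x33A
s_1 = InvRound(s_0, k_3) = 0xF15
s_2 = InvRound(s_1, k_2) = 0xD7C
s_3 = InvRound(s_2, k_1) = 0x517
s_4 = InvRound(s_3, k_0) = 0x6F5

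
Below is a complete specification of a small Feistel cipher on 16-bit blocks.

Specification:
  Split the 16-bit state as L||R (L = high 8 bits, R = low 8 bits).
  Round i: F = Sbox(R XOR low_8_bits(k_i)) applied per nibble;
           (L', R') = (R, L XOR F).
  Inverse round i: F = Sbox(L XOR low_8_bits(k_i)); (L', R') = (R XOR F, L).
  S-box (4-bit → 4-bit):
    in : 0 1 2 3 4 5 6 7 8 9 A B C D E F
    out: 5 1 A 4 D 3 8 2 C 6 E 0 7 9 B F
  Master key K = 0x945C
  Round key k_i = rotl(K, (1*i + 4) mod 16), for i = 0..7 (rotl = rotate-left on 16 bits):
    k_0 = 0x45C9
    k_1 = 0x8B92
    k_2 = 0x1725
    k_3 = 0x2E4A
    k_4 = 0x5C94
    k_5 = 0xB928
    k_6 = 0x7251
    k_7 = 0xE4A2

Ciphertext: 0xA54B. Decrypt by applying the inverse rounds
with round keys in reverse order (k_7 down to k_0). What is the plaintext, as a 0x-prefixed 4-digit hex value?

0x1523

s_0 = ciphertext = 0xA54B
s_1 = InvRound(s_0, k_7) = 0x19A5
s_2 = InvRound(s_1, k_6) = 0x7919
s_3 = InvRound(s_2, k_5) = 0x2879
s_4 = InvRound(s_3, k_4) = 0x7E28
s_5 = InvRound(s_4, k_3) = 0x657E
s_6 = InvRound(s_5, k_2) = 0xAB65
s_7 = InvRound(s_6, k_1) = 0x23AB
s_8 = InvRound(s_7, k_0) = 0x1523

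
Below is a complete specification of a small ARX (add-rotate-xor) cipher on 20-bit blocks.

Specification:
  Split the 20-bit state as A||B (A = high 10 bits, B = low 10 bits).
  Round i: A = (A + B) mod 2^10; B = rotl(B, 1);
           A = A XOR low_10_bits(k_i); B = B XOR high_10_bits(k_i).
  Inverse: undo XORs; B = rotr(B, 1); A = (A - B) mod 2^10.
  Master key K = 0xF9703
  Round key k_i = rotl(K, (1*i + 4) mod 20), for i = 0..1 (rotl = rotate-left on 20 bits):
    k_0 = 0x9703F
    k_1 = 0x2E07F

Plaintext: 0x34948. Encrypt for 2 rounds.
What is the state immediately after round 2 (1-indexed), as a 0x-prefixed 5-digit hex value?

0xA3920

s_0 = plaintext = 0x34948
s_1 = Round(s_0, k_0) = 0x894CC
s_2 = Round(s_1, k_1) = 0xA3920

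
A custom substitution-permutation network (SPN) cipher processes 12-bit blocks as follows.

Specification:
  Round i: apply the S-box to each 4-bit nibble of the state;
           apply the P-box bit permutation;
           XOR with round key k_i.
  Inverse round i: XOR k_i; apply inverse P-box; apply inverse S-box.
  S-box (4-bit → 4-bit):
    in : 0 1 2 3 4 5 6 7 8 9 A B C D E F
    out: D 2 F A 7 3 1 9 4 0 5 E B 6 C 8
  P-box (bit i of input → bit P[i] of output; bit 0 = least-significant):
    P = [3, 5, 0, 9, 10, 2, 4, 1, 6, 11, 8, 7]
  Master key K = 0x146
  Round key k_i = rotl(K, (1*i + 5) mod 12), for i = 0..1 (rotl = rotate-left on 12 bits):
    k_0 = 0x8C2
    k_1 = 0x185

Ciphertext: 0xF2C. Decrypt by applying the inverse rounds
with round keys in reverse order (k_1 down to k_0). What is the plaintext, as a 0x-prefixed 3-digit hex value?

0xB93

s_0 = ciphertext = 0xF2C
s_1 = InvRound(s_0, k_1) = 0x362
s_2 = InvRound(s_1, k_0) = 0xB93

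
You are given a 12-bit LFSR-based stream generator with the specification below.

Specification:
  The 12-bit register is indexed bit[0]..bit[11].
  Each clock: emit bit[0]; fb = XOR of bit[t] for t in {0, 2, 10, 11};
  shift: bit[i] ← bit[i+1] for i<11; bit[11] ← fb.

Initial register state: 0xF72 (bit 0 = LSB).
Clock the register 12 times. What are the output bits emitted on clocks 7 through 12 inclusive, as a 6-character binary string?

101111

reg_0 = 0xF72
clock 1: out=0, reg = 0x7B9
clock 2: out=1, reg = 0x3DC
clock 3: out=0, reg = 0x9EE
clock 4: out=0, reg = 0x4F7
clock 5: out=1, reg = 0xA7B
clock 6: out=1, reg = 0x53D
clock 7: out=1, reg = 0xA9E
clock 8: out=0, reg = 0x54F
clock 9: out=1, reg = 0xAA7
clock 10: out=1, reg = 0xD53
clock 11: out=1, reg = 0xEA9
clock 12: out=1, reg = 0xF54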